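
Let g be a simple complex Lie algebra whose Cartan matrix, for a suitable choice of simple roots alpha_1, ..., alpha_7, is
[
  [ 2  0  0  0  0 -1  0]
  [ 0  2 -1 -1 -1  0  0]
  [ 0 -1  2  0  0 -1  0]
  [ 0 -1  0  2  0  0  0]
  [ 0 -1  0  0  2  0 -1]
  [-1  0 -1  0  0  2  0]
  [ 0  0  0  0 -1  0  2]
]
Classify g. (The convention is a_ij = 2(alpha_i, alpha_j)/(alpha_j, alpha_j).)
The matrix has rank 7 with 2's on the diagonal. Reading the off-diagonal entries as Dynkin edges (a single edge where a_ij = a_ji = -1; a double or triple edge where a_ij * a_ji = 2 or 3), the diagram is a chain of 6 nodes with one extra node attached to the third node from one end (E_7). One simple-root ordering that puts it in standard form is (alpha_7, alpha_4, alpha_5, alpha_2, alpha_3, alpha_6, alpha_1). So the algebra is type E_7.

E7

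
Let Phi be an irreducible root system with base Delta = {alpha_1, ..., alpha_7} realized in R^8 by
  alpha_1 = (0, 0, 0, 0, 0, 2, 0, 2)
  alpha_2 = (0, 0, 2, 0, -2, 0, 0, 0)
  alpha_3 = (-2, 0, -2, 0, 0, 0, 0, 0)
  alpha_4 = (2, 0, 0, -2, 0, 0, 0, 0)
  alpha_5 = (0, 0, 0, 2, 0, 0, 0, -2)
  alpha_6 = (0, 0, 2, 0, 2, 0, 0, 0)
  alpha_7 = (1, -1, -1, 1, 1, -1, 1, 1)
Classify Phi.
E7

Compute the Cartan integers a_ij = 2(alpha_i, alpha_j)/(alpha_j, alpha_j); the resulting 7x7 Cartan matrix is
[[2, 0, 0, 0, -1, 0, 0], [0, 2, -1, 0, 0, 0, -1], [0, -1, 2, -1, 0, -1, 0], [0, 0, -1, 2, -1, 0, 0], [-1, 0, 0, -1, 2, 0, 0], [0, 0, -1, 0, 0, 2, 0], [0, -1, 0, 0, 0, 0, 2]].
All simple roots have the same length, so the diagram is simply laced. The associated Dynkin diagram is a chain of 6 nodes with one extra node attached to the third node from one end (E_7), so the type is E_7.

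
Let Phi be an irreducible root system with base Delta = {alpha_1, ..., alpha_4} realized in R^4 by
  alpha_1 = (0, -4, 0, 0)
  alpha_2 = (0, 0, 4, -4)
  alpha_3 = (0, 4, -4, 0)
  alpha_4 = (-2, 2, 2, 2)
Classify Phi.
F4

Compute the Cartan integers a_ij = 2(alpha_i, alpha_j)/(alpha_j, alpha_j); the resulting 4x4 Cartan matrix is
[[2, 0, -1, -1], [0, 2, -1, 0], [-2, -1, 2, 0], [-1, 0, 0, 2]].
The roots have two lengths (squared-length ratio 2:1); the short ones are alpha_{1,4}. The associated Dynkin diagram is a chain of 4 nodes with a double edge between the middle two (F_4), so the type is F_4.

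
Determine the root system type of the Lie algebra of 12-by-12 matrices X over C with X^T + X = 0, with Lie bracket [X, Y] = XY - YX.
type D_6

This is so(12) with 12 even, which has dimension 12(12-1)/2 = 66 and rank 12/2 = 6. In the classification of classical Lie algebras, the orthogonal algebra so(2n) in an even number of variables has type D_n; here n = 6, so the Dynkin diagram is a chain of 4 nodes with a fork of two nodes at one end (D_6). Hence the type is D_6.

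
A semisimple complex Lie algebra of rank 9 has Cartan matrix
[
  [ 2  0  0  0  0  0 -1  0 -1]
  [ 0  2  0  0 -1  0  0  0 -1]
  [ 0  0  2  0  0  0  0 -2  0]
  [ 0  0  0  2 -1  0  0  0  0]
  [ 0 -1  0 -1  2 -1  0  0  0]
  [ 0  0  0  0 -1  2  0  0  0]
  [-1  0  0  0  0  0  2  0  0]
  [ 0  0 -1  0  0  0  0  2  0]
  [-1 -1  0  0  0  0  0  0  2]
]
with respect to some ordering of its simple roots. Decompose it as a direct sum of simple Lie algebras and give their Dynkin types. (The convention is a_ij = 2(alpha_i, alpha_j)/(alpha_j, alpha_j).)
B_2 + D_7

The diagram associated to this matrix has two connected components: the simple roots {alpha_3, alpha_8} form a chain of 2 nodes with a double edge at one end; the terminal node there is the unique short simple root (B_2), and {alpha_1, alpha_2, alpha_4, alpha_5, alpha_6, alpha_7, alpha_9} form a chain of 5 nodes with a fork of two nodes at one end (D_7). A semisimple Lie algebra decomposes uniquely as the direct sum of simple ideals, one per connected component of its Dynkin diagram, so g ≅ B_2 ⊕ D_7 (dimension 10 + 91 = 101).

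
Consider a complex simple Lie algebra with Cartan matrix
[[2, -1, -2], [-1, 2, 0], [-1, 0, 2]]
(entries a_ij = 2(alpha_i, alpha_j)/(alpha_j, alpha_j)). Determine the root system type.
The matrix has rank 3 with 2's on the diagonal. Reading the off-diagonal entries as Dynkin edges (a single edge where a_ij = a_ji = -1; a double or triple edge where a_ij * a_ji = 2 or 3), the diagram is a chain of 3 nodes with a double edge at one end; the terminal node there is the unique short simple root (B_3). One simple-root ordering that puts it in standard form is (alpha_2, alpha_1, alpha_3). So the algebra is type B_3, i.e. so(7).

type B_3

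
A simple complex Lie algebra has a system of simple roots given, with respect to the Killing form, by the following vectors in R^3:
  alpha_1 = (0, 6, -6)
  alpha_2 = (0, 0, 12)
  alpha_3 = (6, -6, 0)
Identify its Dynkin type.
C3

Compute the Cartan integers a_ij = 2(alpha_i, alpha_j)/(alpha_j, alpha_j); the resulting 3x3 Cartan matrix is
[[2, -1, -1], [-2, 2, 0], [-1, 0, 2]].
The roots have two lengths (squared-length ratio 2:1); the short ones are alpha_{1,3}. The associated Dynkin diagram is a chain of 3 nodes with a double edge at one end; the terminal node there is the unique long simple root (C_3), so the type is C_3 (the algebra sp(6)).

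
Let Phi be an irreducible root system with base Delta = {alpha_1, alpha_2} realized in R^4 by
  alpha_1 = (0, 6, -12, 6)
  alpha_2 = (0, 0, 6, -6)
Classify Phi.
Compute the Cartan integers a_ij = 2(alpha_i, alpha_j)/(alpha_j, alpha_j); the resulting 2x2 Cartan matrix is
[[2, -3], [-1, 2]].
The roots have two lengths (squared-length ratio 3:1); the short ones are alpha_{2}. The associated Dynkin diagram is two nodes joined by a triple edge (G_2), so the type is G_2.

G_2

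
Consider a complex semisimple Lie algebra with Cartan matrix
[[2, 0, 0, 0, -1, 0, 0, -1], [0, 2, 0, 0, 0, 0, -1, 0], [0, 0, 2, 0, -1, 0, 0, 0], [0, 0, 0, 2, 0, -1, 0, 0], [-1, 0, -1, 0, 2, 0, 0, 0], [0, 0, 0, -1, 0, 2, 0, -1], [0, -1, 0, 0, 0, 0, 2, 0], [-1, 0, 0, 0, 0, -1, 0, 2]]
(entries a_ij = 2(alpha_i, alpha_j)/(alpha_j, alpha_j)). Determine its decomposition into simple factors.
The diagram associated to this matrix has two connected components: the simple roots {alpha_2, alpha_7} form a chain of 2 nodes with single edges (A_2), and {alpha_1, alpha_3, alpha_4, alpha_5, alpha_6, alpha_8} form a chain of 6 nodes with single edges (A_6). A semisimple Lie algebra decomposes uniquely as the direct sum of simple ideals, one per connected component of its Dynkin diagram, so g ≅ A_2 ⊕ A_6 (dimension 8 + 48 = 56).

A_2 ⊕ A_6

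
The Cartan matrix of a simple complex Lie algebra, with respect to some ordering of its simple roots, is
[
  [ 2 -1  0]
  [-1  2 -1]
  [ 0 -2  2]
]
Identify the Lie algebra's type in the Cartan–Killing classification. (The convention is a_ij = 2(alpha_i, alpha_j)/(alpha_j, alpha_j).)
The matrix has rank 3 with 2's on the diagonal. Reading the off-diagonal entries as Dynkin edges (a single edge where a_ij = a_ji = -1; a double or triple edge where a_ij * a_ji = 2 or 3), the diagram is a chain of 3 nodes with a double edge at one end; the terminal node there is the unique long simple root (C_3). One simple-root ordering that puts it in standard form is (alpha_1, alpha_2, alpha_3). So the algebra is type C_3, i.e. sp(6).

C3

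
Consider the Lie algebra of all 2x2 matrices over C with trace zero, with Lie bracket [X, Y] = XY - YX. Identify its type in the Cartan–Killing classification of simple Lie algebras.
This is sl(2), which has dimension 2^2 - 1 = 3 and rank 2 - 1 = 1 (a Cartan subalgebra is the diagonal traceless matrices). In the classification of classical Lie algebras, the special linear algebra sl(n+1) has type A_n; here n = 1, so the Dynkin diagram is a chain of 1 nodes with single edges (A_1). Hence the type is A_1.

A1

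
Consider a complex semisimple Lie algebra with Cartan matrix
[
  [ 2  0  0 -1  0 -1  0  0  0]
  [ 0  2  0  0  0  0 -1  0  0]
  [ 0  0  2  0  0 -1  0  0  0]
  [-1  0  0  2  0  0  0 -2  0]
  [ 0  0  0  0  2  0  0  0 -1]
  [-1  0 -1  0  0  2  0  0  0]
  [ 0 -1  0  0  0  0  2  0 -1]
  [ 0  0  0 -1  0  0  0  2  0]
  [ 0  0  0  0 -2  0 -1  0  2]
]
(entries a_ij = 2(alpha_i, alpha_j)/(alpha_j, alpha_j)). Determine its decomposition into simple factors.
The diagram associated to this matrix has two connected components: the simple roots {alpha_2, alpha_5, alpha_7, alpha_9} form a chain of 4 nodes with a double edge at one end; the terminal node there is the unique short simple root (B_4), and {alpha_1, alpha_3, alpha_4, alpha_6, alpha_8} form a chain of 5 nodes with a double edge at one end; the terminal node there is the unique short simple root (B_5). A semisimple Lie algebra decomposes uniquely as the direct sum of simple ideals, one per connected component of its Dynkin diagram, so g ≅ B_4 ⊕ B_5 (dimension 36 + 55 = 91).

type B_4 ⊕ type B_5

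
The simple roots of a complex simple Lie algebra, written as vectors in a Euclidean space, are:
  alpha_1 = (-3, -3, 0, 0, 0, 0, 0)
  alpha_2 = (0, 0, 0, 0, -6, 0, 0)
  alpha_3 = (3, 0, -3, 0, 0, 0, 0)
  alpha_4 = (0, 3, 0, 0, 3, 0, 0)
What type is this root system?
type C_4

Compute the Cartan integers a_ij = 2(alpha_i, alpha_j)/(alpha_j, alpha_j); the resulting 4x4 Cartan matrix is
[[2, 0, -1, -1], [0, 2, 0, -2], [-1, 0, 2, 0], [-1, -1, 0, 2]].
The roots have two lengths (squared-length ratio 2:1); the short ones are alpha_{1,3,4}. The associated Dynkin diagram is a chain of 4 nodes with a double edge at one end; the terminal node there is the unique long simple root (C_4), so the type is C_4 (the algebra sp(8)).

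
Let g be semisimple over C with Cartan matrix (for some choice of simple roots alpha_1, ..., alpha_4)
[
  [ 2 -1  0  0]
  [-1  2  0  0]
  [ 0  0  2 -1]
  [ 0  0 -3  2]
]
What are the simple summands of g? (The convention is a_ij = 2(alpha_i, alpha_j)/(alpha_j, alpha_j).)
A_2 ⊕ G_2

The diagram associated to this matrix has two connected components: the simple roots {alpha_1, alpha_2} form a chain of 2 nodes with single edges (A_2), and {alpha_3, alpha_4} form two nodes joined by a triple edge (G_2). A semisimple Lie algebra decomposes uniquely as the direct sum of simple ideals, one per connected component of its Dynkin diagram, so g ≅ A_2 ⊕ G_2 (dimension 8 + 14 = 22).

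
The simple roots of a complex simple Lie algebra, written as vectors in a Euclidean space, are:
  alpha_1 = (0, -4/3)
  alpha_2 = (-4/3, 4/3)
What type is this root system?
Compute the Cartan integers a_ij = 2(alpha_i, alpha_j)/(alpha_j, alpha_j); the resulting 2x2 Cartan matrix is
[[2, -1], [-2, 2]].
The roots have two lengths (squared-length ratio 2:1); the short ones are alpha_{1}. The associated Dynkin diagram is a chain of 2 nodes with a double edge at one end; the terminal node there is the unique short simple root (B_2), so the type is B_2 (the algebra so(5)).

type B_2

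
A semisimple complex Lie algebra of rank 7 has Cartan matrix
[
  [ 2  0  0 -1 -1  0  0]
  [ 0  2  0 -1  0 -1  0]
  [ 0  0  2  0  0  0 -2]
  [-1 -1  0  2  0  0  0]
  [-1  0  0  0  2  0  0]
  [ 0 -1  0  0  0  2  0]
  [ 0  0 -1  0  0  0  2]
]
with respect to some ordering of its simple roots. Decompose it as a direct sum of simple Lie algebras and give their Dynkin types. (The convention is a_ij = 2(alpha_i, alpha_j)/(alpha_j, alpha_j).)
The diagram associated to this matrix has two connected components: the simple roots {alpha_1, alpha_2, alpha_4, alpha_5, alpha_6} form a chain of 5 nodes with single edges (A_5), and {alpha_3, alpha_7} form a chain of 2 nodes with a double edge at one end; the terminal node there is the unique short simple root (B_2). A semisimple Lie algebra decomposes uniquely as the direct sum of simple ideals, one per connected component of its Dynkin diagram, so g ≅ A_5 ⊕ B_2 (dimension 35 + 10 = 45).

A5 ⊕ B2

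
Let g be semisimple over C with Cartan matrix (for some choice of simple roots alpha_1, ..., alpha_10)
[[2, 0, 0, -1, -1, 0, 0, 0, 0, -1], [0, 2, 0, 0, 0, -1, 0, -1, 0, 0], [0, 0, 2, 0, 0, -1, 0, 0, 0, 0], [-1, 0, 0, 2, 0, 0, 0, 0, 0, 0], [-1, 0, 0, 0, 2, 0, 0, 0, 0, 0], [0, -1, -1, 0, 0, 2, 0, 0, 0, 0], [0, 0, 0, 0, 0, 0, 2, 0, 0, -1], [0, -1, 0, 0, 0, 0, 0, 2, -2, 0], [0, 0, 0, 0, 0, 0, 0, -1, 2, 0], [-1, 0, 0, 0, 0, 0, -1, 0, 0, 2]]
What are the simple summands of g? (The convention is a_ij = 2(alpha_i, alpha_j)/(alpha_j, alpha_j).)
The diagram associated to this matrix has two connected components: the simple roots {alpha_2, alpha_3, alpha_6, alpha_8, alpha_9} form a chain of 5 nodes with a double edge at one end; the terminal node there is the unique short simple root (B_5), and {alpha_1, alpha_4, alpha_5, alpha_7, alpha_10} form a chain of 3 nodes with a fork of two nodes at one end (D_5). A semisimple Lie algebra decomposes uniquely as the direct sum of simple ideals, one per connected component of its Dynkin diagram, so g ≅ B_5 ⊕ D_5 (dimension 55 + 45 = 100).

B5 + D5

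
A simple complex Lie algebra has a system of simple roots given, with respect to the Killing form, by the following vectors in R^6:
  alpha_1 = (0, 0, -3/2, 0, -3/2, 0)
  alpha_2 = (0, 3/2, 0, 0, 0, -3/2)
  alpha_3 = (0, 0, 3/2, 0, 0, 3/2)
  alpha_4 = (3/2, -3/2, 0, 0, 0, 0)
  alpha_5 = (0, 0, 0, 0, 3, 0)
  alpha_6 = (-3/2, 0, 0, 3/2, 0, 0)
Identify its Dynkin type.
C_6

Compute the Cartan integers a_ij = 2(alpha_i, alpha_j)/(alpha_j, alpha_j); the resulting 6x6 Cartan matrix is
[[2, 0, -1, 0, -1, 0], [0, 2, -1, -1, 0, 0], [-1, -1, 2, 0, 0, 0], [0, -1, 0, 2, 0, -1], [-2, 0, 0, 0, 2, 0], [0, 0, 0, -1, 0, 2]].
The roots have two lengths (squared-length ratio 2:1); the short ones are alpha_{1,2,3,4,6}. The associated Dynkin diagram is a chain of 6 nodes with a double edge at one end; the terminal node there is the unique long simple root (C_6), so the type is C_6 (the algebra sp(12)).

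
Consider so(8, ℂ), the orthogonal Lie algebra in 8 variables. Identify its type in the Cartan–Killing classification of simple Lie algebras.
This is so(8) with 8 even, which has dimension 8(8-1)/2 = 28 and rank 8/2 = 4. In the classification of classical Lie algebras, the orthogonal algebra so(2n) in an even number of variables has type D_n; here n = 4, so the Dynkin diagram is a chain of 2 nodes with a fork of two nodes at one end (D_4). Hence the type is D_4.

type D_4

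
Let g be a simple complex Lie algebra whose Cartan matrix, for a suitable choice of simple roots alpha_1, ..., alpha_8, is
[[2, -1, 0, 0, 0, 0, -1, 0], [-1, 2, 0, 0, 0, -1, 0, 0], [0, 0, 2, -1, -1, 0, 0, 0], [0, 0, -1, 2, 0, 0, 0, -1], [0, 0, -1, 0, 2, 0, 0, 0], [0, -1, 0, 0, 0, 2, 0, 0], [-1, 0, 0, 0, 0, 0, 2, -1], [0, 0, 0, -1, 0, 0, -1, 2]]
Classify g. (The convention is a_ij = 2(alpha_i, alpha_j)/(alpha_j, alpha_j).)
type A_8

The matrix has rank 8 with 2's on the diagonal. Reading the off-diagonal entries as Dynkin edges (a single edge where a_ij = a_ji = -1; a double or triple edge where a_ij * a_ji = 2 or 3), the diagram is a chain of 8 nodes with single edges (A_8). One simple-root ordering that puts it in standard form is (alpha_5, alpha_3, alpha_4, alpha_8, alpha_7, alpha_1, alpha_2, alpha_6). So the algebra is type A_8, i.e. sl(9).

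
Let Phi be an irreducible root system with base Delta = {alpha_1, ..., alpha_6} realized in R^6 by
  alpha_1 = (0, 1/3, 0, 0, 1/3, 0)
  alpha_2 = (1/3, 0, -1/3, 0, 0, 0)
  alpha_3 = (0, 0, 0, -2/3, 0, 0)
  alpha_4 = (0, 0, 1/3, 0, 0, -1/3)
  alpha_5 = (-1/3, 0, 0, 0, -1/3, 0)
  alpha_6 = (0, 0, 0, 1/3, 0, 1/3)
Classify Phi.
Compute the Cartan integers a_ij = 2(alpha_i, alpha_j)/(alpha_j, alpha_j); the resulting 6x6 Cartan matrix is
[[2, 0, 0, 0, -1, 0], [0, 2, 0, -1, -1, 0], [0, 0, 2, 0, 0, -2], [0, -1, 0, 2, 0, -1], [-1, -1, 0, 0, 2, 0], [0, 0, -1, -1, 0, 2]].
The roots have two lengths (squared-length ratio 2:1); the short ones are alpha_{1,2,4,5,6}. The associated Dynkin diagram is a chain of 6 nodes with a double edge at one end; the terminal node there is the unique long simple root (C_6), so the type is C_6 (the algebra sp(12)).

type C_6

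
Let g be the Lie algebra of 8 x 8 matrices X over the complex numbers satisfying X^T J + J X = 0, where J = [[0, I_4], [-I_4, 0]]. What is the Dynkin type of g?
C_4 (sp(8))

This is sp(8), which has dimension 8(8+1)/2 = 36 and rank 8/2 = 4. In the classification of classical Lie algebras, the symplectic algebra sp(2n) has type C_n; here n = 4, so the Dynkin diagram is a chain of 4 nodes with a double edge at one end; the terminal node there is the unique long simple root (C_4). Hence the type is C_4.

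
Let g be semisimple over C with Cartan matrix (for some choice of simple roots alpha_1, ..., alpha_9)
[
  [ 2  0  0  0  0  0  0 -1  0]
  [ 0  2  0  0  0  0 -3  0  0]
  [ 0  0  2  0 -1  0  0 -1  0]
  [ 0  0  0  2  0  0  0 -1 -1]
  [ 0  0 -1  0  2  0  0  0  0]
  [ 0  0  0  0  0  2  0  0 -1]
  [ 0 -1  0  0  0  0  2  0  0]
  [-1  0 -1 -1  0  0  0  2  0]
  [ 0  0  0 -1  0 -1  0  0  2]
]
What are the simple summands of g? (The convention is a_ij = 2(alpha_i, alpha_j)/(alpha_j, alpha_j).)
E_7 ⊕ G_2

The diagram associated to this matrix has two connected components: the simple roots {alpha_1, alpha_3, alpha_4, alpha_5, alpha_6, alpha_8, alpha_9} form a chain of 6 nodes with one extra node attached to the third node from one end (E_7), and {alpha_2, alpha_7} form two nodes joined by a triple edge (G_2). A semisimple Lie algebra decomposes uniquely as the direct sum of simple ideals, one per connected component of its Dynkin diagram, so g ≅ E_7 ⊕ G_2 (dimension 133 + 14 = 147).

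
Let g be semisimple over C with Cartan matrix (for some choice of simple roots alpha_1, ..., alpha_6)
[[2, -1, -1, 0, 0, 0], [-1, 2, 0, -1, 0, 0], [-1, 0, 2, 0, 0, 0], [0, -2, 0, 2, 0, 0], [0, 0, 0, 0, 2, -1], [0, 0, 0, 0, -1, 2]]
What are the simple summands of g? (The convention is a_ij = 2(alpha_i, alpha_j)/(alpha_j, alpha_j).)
type A_2 + type C_4

The diagram associated to this matrix has two connected components: the simple roots {alpha_5, alpha_6} form a chain of 2 nodes with single edges (A_2), and {alpha_1, alpha_2, alpha_3, alpha_4} form a chain of 4 nodes with a double edge at one end; the terminal node there is the unique long simple root (C_4). A semisimple Lie algebra decomposes uniquely as the direct sum of simple ideals, one per connected component of its Dynkin diagram, so g ≅ A_2 ⊕ C_4 (dimension 8 + 36 = 44).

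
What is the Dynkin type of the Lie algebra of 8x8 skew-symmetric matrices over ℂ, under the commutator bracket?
D4

This is so(8) with 8 even, which has dimension 8(8-1)/2 = 28 and rank 8/2 = 4. In the classification of classical Lie algebras, the orthogonal algebra so(2n) in an even number of variables has type D_n; here n = 4, so the Dynkin diagram is a chain of 2 nodes with a fork of two nodes at one end (D_4). Hence the type is D_4.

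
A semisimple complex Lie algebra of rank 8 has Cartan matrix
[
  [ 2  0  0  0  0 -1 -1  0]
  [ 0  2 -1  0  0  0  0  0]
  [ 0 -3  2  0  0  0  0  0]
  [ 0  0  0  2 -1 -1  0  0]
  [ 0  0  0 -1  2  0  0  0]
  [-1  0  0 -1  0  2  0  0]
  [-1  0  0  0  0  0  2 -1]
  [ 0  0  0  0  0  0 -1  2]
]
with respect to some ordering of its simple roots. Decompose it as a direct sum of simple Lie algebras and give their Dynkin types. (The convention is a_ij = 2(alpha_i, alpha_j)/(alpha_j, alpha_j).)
A_6 (sl(7)) + G_2

The diagram associated to this matrix has two connected components: the simple roots {alpha_1, alpha_4, alpha_5, alpha_6, alpha_7, alpha_8} form a chain of 6 nodes with single edges (A_6), and {alpha_2, alpha_3} form two nodes joined by a triple edge (G_2). A semisimple Lie algebra decomposes uniquely as the direct sum of simple ideals, one per connected component of its Dynkin diagram, so g ≅ A_6 ⊕ G_2 (dimension 48 + 14 = 62).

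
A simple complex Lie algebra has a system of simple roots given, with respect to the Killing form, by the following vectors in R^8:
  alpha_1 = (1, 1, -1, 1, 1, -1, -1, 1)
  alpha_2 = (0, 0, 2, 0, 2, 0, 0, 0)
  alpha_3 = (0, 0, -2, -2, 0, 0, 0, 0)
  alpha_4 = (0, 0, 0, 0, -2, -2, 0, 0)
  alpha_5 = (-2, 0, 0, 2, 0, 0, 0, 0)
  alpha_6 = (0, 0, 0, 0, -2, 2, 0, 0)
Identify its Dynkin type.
Compute the Cartan integers a_ij = 2(alpha_i, alpha_j)/(alpha_j, alpha_j); the resulting 6x6 Cartan matrix is
[[2, 0, 0, 0, 0, -1], [0, 2, -1, -1, 0, -1], [0, -1, 2, 0, -1, 0], [0, -1, 0, 2, 0, 0], [0, 0, -1, 0, 2, 0], [-1, -1, 0, 0, 0, 2]].
All simple roots have the same length, so the diagram is simply laced. The associated Dynkin diagram is a chain of 5 nodes with one extra node attached to the third node from one end (E_6), so the type is E_6.

type E_6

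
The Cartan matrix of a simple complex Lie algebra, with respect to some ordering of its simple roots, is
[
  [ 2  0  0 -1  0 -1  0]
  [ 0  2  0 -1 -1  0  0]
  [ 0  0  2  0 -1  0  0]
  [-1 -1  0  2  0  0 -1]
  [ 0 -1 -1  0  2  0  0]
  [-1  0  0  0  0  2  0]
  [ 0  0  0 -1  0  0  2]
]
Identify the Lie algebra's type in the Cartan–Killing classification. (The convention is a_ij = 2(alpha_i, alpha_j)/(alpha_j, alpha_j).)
The matrix has rank 7 with 2's on the diagonal. Reading the off-diagonal entries as Dynkin edges (a single edge where a_ij = a_ji = -1; a double or triple edge where a_ij * a_ji = 2 or 3), the diagram is a chain of 6 nodes with one extra node attached to the third node from one end (E_7). One simple-root ordering that puts it in standard form is (alpha_6, alpha_7, alpha_1, alpha_4, alpha_2, alpha_5, alpha_3). So the algebra is type E_7.

type E_7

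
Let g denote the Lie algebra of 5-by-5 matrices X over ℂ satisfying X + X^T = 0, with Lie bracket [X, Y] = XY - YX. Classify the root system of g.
This is so(5) with 5 odd, which has dimension 5(5-1)/2 = 10 and rank (5-1)/2 = 2. In the classification of classical Lie algebras, the orthogonal algebra so(2n+1) in an odd number of variables has type B_n; here n = 2, so the Dynkin diagram is a chain of 2 nodes with a double edge at one end; the terminal node there is the unique short simple root (B_2). Hence the type is B_2.

type B_2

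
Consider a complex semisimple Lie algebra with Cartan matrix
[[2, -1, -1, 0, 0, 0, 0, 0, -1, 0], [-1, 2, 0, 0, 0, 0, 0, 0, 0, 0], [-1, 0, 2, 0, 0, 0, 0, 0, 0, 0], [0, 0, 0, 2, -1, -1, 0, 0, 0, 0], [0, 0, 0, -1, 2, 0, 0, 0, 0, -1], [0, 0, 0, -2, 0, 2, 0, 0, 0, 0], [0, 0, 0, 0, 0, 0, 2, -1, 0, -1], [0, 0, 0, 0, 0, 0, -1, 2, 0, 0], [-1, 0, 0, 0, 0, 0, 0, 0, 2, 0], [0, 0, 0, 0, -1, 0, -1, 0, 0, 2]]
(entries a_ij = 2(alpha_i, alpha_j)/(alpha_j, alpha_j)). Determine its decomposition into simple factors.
type C_6 + type D_4

The diagram associated to this matrix has two connected components: the simple roots {alpha_4, alpha_5, alpha_6, alpha_7, alpha_8, alpha_10} form a chain of 6 nodes with a double edge at one end; the terminal node there is the unique long simple root (C_6), and {alpha_1, alpha_2, alpha_3, alpha_9} form a chain of 2 nodes with a fork of two nodes at one end (D_4). A semisimple Lie algebra decomposes uniquely as the direct sum of simple ideals, one per connected component of its Dynkin diagram, so g ≅ C_6 ⊕ D_4 (dimension 78 + 28 = 106).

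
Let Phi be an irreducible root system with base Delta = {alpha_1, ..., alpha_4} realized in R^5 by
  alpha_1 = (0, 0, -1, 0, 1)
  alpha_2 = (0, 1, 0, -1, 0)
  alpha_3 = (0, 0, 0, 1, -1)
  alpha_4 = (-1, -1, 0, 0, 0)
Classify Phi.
Compute the Cartan integers a_ij = 2(alpha_i, alpha_j)/(alpha_j, alpha_j); the resulting 4x4 Cartan matrix is
[[2, 0, -1, 0], [0, 2, -1, -1], [-1, -1, 2, 0], [0, -1, 0, 2]].
All simple roots have the same length, so the diagram is simply laced. The associated Dynkin diagram is a chain of 4 nodes with single edges (A_4), so the type is A_4 (the algebra sl(5)).

A_4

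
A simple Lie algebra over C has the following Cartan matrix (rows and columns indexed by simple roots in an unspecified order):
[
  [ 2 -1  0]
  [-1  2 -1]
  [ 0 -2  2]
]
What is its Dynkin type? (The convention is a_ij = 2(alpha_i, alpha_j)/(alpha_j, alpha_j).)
C_3 (sp(6))

The matrix has rank 3 with 2's on the diagonal. Reading the off-diagonal entries as Dynkin edges (a single edge where a_ij = a_ji = -1; a double or triple edge where a_ij * a_ji = 2 or 3), the diagram is a chain of 3 nodes with a double edge at one end; the terminal node there is the unique long simple root (C_3). One simple-root ordering that puts it in standard form is (alpha_1, alpha_2, alpha_3). So the algebra is type C_3, i.e. sp(6).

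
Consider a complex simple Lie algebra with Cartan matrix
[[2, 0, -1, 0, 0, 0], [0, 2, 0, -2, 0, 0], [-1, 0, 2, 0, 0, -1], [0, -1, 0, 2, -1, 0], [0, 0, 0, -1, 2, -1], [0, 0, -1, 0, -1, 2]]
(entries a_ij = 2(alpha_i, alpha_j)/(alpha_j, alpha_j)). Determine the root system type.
C6

The matrix has rank 6 with 2's on the diagonal. Reading the off-diagonal entries as Dynkin edges (a single edge where a_ij = a_ji = -1; a double or triple edge where a_ij * a_ji = 2 or 3), the diagram is a chain of 6 nodes with a double edge at one end; the terminal node there is the unique long simple root (C_6). One simple-root ordering that puts it in standard form is (alpha_1, alpha_3, alpha_6, alpha_5, alpha_4, alpha_2). So the algebra is type C_6, i.e. sp(12).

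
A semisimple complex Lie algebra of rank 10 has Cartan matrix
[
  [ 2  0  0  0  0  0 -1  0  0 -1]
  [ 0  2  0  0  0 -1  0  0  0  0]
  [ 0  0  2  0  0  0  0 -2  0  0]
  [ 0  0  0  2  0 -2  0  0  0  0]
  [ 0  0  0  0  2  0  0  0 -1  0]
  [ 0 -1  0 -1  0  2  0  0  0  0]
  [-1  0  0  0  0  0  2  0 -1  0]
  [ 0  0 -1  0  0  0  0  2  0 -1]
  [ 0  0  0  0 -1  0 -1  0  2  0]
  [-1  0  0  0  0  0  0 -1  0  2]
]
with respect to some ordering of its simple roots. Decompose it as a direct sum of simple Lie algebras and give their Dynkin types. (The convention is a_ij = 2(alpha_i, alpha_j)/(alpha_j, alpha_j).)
The diagram associated to this matrix has two connected components: the simple roots {alpha_2, alpha_4, alpha_6} form a chain of 3 nodes with a double edge at one end; the terminal node there is the unique long simple root (C_3), and {alpha_1, alpha_3, alpha_5, alpha_7, alpha_8, alpha_9, alpha_10} form a chain of 7 nodes with a double edge at one end; the terminal node there is the unique long simple root (C_7). A semisimple Lie algebra decomposes uniquely as the direct sum of simple ideals, one per connected component of its Dynkin diagram, so g ≅ C_3 ⊕ C_7 (dimension 21 + 105 = 126).

C_3 + C_7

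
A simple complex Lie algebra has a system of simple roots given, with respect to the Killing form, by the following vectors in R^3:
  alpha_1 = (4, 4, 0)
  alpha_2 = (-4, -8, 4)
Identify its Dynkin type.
G2

Compute the Cartan integers a_ij = 2(alpha_i, alpha_j)/(alpha_j, alpha_j); the resulting 2x2 Cartan matrix is
[[2, -1], [-3, 2]].
The roots have two lengths (squared-length ratio 3:1); the short ones are alpha_{1}. The associated Dynkin diagram is two nodes joined by a triple edge (G_2), so the type is G_2.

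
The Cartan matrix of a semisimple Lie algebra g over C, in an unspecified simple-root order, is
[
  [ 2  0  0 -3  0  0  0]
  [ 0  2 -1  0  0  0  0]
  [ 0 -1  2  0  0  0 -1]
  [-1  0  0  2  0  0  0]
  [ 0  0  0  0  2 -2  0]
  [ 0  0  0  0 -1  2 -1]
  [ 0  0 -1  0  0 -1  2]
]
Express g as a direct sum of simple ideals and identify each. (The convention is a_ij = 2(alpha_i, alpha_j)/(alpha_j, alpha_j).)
The diagram associated to this matrix has two connected components: the simple roots {alpha_2, alpha_3, alpha_5, alpha_6, alpha_7} form a chain of 5 nodes with a double edge at one end; the terminal node there is the unique long simple root (C_5), and {alpha_1, alpha_4} form two nodes joined by a triple edge (G_2). A semisimple Lie algebra decomposes uniquely as the direct sum of simple ideals, one per connected component of its Dynkin diagram, so g ≅ C_5 ⊕ G_2 (dimension 55 + 14 = 69).

C5 + G2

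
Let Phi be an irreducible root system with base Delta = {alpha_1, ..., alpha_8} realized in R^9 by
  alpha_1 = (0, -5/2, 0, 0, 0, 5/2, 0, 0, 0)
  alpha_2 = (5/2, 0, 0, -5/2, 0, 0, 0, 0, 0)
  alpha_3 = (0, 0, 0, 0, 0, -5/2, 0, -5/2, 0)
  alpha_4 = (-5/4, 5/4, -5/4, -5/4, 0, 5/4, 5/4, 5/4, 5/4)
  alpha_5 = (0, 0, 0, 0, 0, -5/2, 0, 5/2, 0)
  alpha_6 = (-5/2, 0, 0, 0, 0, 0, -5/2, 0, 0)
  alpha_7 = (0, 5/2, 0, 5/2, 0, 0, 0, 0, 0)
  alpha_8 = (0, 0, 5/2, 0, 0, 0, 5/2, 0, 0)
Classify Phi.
E_8

Compute the Cartan integers a_ij = 2(alpha_i, alpha_j)/(alpha_j, alpha_j); the resulting 8x8 Cartan matrix is
[[2, 0, -1, 0, -1, 0, -1, 0], [0, 2, 0, 0, 0, -1, -1, 0], [-1, 0, 2, -1, 0, 0, 0, 0], [0, 0, -1, 2, 0, 0, 0, 0], [-1, 0, 0, 0, 2, 0, 0, 0], [0, -1, 0, 0, 0, 2, 0, -1], [-1, -1, 0, 0, 0, 0, 2, 0], [0, 0, 0, 0, 0, -1, 0, 2]].
All simple roots have the same length, so the diagram is simply laced. The associated Dynkin diagram is a chain of 7 nodes with one extra node attached to the third node from one end (E_8), so the type is E_8.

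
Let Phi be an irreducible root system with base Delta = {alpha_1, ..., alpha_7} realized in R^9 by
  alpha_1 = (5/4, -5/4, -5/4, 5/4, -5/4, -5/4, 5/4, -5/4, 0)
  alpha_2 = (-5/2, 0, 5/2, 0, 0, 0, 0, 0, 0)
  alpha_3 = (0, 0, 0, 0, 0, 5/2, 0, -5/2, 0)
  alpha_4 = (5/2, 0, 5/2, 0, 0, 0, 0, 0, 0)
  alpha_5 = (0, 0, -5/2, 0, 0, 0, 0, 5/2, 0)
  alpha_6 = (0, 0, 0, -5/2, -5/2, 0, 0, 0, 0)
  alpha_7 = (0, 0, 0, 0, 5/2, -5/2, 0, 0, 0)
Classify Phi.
E_7

Compute the Cartan integers a_ij = 2(alpha_i, alpha_j)/(alpha_j, alpha_j); the resulting 7x7 Cartan matrix is
[[2, -1, 0, 0, 0, 0, 0], [-1, 2, 0, 0, -1, 0, 0], [0, 0, 2, 0, -1, 0, -1], [0, 0, 0, 2, -1, 0, 0], [0, -1, -1, -1, 2, 0, 0], [0, 0, 0, 0, 0, 2, -1], [0, 0, -1, 0, 0, -1, 2]].
All simple roots have the same length, so the diagram is simply laced. The associated Dynkin diagram is a chain of 6 nodes with one extra node attached to the third node from one end (E_7), so the type is E_7.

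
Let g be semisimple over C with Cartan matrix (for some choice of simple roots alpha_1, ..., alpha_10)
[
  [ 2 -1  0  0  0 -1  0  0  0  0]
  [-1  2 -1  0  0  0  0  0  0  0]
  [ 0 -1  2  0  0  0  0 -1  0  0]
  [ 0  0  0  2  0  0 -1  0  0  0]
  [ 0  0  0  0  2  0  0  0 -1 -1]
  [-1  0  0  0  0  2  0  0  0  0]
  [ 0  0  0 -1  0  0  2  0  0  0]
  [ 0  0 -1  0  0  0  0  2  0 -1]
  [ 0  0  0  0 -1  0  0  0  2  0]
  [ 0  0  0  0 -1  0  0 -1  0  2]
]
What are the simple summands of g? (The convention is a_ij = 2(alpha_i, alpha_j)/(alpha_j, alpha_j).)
type A_2 + type A_8

The diagram associated to this matrix has two connected components: the simple roots {alpha_4, alpha_7} form a chain of 2 nodes with single edges (A_2), and {alpha_1, alpha_2, alpha_3, alpha_5, alpha_6, alpha_8, alpha_9, alpha_10} form a chain of 8 nodes with single edges (A_8). A semisimple Lie algebra decomposes uniquely as the direct sum of simple ideals, one per connected component of its Dynkin diagram, so g ≅ A_2 ⊕ A_8 (dimension 8 + 80 = 88).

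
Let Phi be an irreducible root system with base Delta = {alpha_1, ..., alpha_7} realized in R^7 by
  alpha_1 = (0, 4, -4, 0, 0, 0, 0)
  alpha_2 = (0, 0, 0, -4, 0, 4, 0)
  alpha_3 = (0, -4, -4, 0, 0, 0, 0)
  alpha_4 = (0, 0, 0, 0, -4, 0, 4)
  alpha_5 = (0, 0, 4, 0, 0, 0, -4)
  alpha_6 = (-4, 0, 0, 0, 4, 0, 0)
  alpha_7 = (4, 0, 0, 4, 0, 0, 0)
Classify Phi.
Compute the Cartan integers a_ij = 2(alpha_i, alpha_j)/(alpha_j, alpha_j); the resulting 7x7 Cartan matrix is
[[2, 0, 0, 0, -1, 0, 0], [0, 2, 0, 0, 0, 0, -1], [0, 0, 2, 0, -1, 0, 0], [0, 0, 0, 2, -1, -1, 0], [-1, 0, -1, -1, 2, 0, 0], [0, 0, 0, -1, 0, 2, -1], [0, -1, 0, 0, 0, -1, 2]].
All simple roots have the same length, so the diagram is simply laced. The associated Dynkin diagram is a chain of 5 nodes with a fork of two nodes at one end (D_7), so the type is D_7 (the algebra so(14)).

D_7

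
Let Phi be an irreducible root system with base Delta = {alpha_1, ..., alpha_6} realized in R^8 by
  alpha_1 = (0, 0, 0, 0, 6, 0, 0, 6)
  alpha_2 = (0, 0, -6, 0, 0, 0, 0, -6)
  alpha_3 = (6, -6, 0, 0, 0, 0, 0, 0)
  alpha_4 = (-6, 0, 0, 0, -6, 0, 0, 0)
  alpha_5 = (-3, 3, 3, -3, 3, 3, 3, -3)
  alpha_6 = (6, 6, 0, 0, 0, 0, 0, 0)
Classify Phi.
Compute the Cartan integers a_ij = 2(alpha_i, alpha_j)/(alpha_j, alpha_j); the resulting 6x6 Cartan matrix is
[[2, -1, 0, -1, 0, 0], [-1, 2, 0, 0, 0, 0], [0, 0, 2, -1, -1, 0], [-1, 0, -1, 2, 0, -1], [0, 0, -1, 0, 2, 0], [0, 0, 0, -1, 0, 2]].
All simple roots have the same length, so the diagram is simply laced. The associated Dynkin diagram is a chain of 5 nodes with one extra node attached to the third node from one end (E_6), so the type is E_6.

type E_6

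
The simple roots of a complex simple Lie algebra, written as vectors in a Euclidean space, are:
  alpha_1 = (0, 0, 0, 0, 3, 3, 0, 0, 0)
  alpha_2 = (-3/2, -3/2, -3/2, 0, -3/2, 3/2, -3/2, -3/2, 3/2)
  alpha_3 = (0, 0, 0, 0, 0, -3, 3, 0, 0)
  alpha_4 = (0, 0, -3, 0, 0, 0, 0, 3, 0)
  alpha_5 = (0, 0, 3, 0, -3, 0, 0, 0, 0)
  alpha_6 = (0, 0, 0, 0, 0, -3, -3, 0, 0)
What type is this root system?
Compute the Cartan integers a_ij = 2(alpha_i, alpha_j)/(alpha_j, alpha_j); the resulting 6x6 Cartan matrix is
[[2, 0, -1, 0, -1, -1], [0, 2, -1, 0, 0, 0], [-1, -1, 2, 0, 0, 0], [0, 0, 0, 2, -1, 0], [-1, 0, 0, -1, 2, 0], [-1, 0, 0, 0, 0, 2]].
All simple roots have the same length, so the diagram is simply laced. The associated Dynkin diagram is a chain of 5 nodes with one extra node attached to the third node from one end (E_6), so the type is E_6.

type E_6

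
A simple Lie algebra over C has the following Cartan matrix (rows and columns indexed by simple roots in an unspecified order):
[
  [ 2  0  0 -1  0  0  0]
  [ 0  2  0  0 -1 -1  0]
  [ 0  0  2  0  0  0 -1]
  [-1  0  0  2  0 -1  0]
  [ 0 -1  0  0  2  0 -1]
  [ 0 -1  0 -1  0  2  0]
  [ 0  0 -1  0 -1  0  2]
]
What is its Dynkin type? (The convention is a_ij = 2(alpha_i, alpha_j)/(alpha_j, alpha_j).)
A7

The matrix has rank 7 with 2's on the diagonal. Reading the off-diagonal entries as Dynkin edges (a single edge where a_ij = a_ji = -1; a double or triple edge where a_ij * a_ji = 2 or 3), the diagram is a chain of 7 nodes with single edges (A_7). One simple-root ordering that puts it in standard form is (alpha_3, alpha_7, alpha_5, alpha_2, alpha_6, alpha_4, alpha_1). So the algebra is type A_7, i.e. sl(8).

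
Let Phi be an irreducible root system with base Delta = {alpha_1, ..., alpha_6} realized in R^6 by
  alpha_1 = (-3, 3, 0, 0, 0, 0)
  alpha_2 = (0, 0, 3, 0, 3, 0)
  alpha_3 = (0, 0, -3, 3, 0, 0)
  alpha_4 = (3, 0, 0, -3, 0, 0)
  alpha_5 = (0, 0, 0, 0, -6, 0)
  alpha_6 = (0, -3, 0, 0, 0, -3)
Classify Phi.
Compute the Cartan integers a_ij = 2(alpha_i, alpha_j)/(alpha_j, alpha_j); the resulting 6x6 Cartan matrix is
[[2, 0, 0, -1, 0, -1], [0, 2, -1, 0, -1, 0], [0, -1, 2, -1, 0, 0], [-1, 0, -1, 2, 0, 0], [0, -2, 0, 0, 2, 0], [-1, 0, 0, 0, 0, 2]].
The roots have two lengths (squared-length ratio 2:1); the short ones are alpha_{1,2,3,4,6}. The associated Dynkin diagram is a chain of 6 nodes with a double edge at one end; the terminal node there is the unique long simple root (C_6), so the type is C_6 (the algebra sp(12)).

type C_6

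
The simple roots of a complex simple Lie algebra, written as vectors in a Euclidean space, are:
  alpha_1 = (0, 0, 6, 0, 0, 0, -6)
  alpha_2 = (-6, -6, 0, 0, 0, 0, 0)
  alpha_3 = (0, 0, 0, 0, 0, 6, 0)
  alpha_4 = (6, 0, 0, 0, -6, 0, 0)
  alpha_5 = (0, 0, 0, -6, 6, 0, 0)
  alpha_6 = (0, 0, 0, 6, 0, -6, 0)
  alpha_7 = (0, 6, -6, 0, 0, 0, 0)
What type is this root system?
type B_7

Compute the Cartan integers a_ij = 2(alpha_i, alpha_j)/(alpha_j, alpha_j); the resulting 7x7 Cartan matrix is
[[2, 0, 0, 0, 0, 0, -1], [0, 2, 0, -1, 0, 0, -1], [0, 0, 2, 0, 0, -1, 0], [0, -1, 0, 2, -1, 0, 0], [0, 0, 0, -1, 2, -1, 0], [0, 0, -2, 0, -1, 2, 0], [-1, -1, 0, 0, 0, 0, 2]].
The roots have two lengths (squared-length ratio 2:1); the short ones are alpha_{3}. The associated Dynkin diagram is a chain of 7 nodes with a double edge at one end; the terminal node there is the unique short simple root (B_7), so the type is B_7 (the algebra so(15)).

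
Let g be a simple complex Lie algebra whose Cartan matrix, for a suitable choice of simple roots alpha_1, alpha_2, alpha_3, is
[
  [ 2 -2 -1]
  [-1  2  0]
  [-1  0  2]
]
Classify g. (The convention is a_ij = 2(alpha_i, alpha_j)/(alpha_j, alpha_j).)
type B_3

The matrix has rank 3 with 2's on the diagonal. Reading the off-diagonal entries as Dynkin edges (a single edge where a_ij = a_ji = -1; a double or triple edge where a_ij * a_ji = 2 or 3), the diagram is a chain of 3 nodes with a double edge at one end; the terminal node there is the unique short simple root (B_3). One simple-root ordering that puts it in standard form is (alpha_3, alpha_1, alpha_2). So the algebra is type B_3, i.e. so(7).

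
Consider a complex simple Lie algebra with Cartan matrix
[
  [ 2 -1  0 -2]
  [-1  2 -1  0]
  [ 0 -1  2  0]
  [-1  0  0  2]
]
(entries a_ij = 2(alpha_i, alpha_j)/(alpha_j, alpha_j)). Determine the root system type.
The matrix has rank 4 with 2's on the diagonal. Reading the off-diagonal entries as Dynkin edges (a single edge where a_ij = a_ji = -1; a double or triple edge where a_ij * a_ji = 2 or 3), the diagram is a chain of 4 nodes with a double edge at one end; the terminal node there is the unique short simple root (B_4). One simple-root ordering that puts it in standard form is (alpha_3, alpha_2, alpha_1, alpha_4). So the algebra is type B_4, i.e. so(9).

B4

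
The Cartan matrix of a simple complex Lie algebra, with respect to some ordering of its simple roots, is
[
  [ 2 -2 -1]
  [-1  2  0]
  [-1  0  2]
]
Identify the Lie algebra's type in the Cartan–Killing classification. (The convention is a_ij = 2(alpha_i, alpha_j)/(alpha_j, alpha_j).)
The matrix has rank 3 with 2's on the diagonal. Reading the off-diagonal entries as Dynkin edges (a single edge where a_ij = a_ji = -1; a double or triple edge where a_ij * a_ji = 2 or 3), the diagram is a chain of 3 nodes with a double edge at one end; the terminal node there is the unique short simple root (B_3). One simple-root ordering that puts it in standard form is (alpha_3, alpha_1, alpha_2). So the algebra is type B_3, i.e. so(7).

B_3 (so(7))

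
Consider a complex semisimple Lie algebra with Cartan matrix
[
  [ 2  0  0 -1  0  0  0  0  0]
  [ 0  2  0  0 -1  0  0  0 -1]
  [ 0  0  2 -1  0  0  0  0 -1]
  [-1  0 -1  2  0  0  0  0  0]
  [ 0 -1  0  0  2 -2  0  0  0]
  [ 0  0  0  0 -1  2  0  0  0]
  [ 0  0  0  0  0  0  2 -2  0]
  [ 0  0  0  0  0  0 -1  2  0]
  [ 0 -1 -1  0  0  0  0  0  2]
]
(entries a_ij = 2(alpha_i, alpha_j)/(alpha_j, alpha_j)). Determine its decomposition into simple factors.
B2 ⊕ B7

The diagram associated to this matrix has two connected components: the simple roots {alpha_7, alpha_8} form a chain of 2 nodes with a double edge at one end; the terminal node there is the unique short simple root (B_2), and {alpha_1, alpha_2, alpha_3, alpha_4, alpha_5, alpha_6, alpha_9} form a chain of 7 nodes with a double edge at one end; the terminal node there is the unique short simple root (B_7). A semisimple Lie algebra decomposes uniquely as the direct sum of simple ideals, one per connected component of its Dynkin diagram, so g ≅ B_2 ⊕ B_7 (dimension 10 + 105 = 115).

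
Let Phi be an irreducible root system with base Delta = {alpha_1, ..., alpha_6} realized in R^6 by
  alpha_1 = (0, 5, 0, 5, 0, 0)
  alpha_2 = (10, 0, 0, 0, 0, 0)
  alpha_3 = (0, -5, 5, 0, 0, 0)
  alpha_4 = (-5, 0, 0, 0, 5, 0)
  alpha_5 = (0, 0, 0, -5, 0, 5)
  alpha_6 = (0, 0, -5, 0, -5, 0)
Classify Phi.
Compute the Cartan integers a_ij = 2(alpha_i, alpha_j)/(alpha_j, alpha_j); the resulting 6x6 Cartan matrix is
[[2, 0, -1, 0, -1, 0], [0, 2, 0, -2, 0, 0], [-1, 0, 2, 0, 0, -1], [0, -1, 0, 2, 0, -1], [-1, 0, 0, 0, 2, 0], [0, 0, -1, -1, 0, 2]].
The roots have two lengths (squared-length ratio 2:1); the short ones are alpha_{1,3,4,5,6}. The associated Dynkin diagram is a chain of 6 nodes with a double edge at one end; the terminal node there is the unique long simple root (C_6), so the type is C_6 (the algebra sp(12)).

C6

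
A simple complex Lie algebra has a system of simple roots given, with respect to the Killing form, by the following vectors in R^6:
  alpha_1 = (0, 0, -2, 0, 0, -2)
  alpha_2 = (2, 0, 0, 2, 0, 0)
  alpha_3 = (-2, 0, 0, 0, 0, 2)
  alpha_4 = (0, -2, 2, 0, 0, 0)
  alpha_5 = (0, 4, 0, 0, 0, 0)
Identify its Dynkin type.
Compute the Cartan integers a_ij = 2(alpha_i, alpha_j)/(alpha_j, alpha_j); the resulting 5x5 Cartan matrix is
[[2, 0, -1, -1, 0], [0, 2, -1, 0, 0], [-1, -1, 2, 0, 0], [-1, 0, 0, 2, -1], [0, 0, 0, -2, 2]].
The roots have two lengths (squared-length ratio 2:1); the short ones are alpha_{1,2,3,4}. The associated Dynkin diagram is a chain of 5 nodes with a double edge at one end; the terminal node there is the unique long simple root (C_5), so the type is C_5 (the algebra sp(10)).

C5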